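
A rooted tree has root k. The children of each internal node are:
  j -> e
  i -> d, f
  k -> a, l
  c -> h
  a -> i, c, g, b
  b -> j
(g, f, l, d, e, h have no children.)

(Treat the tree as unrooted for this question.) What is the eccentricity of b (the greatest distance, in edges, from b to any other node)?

Distances from b peak at 3, attained at f (d, l, h also at distance 3).
b-a-i-f

3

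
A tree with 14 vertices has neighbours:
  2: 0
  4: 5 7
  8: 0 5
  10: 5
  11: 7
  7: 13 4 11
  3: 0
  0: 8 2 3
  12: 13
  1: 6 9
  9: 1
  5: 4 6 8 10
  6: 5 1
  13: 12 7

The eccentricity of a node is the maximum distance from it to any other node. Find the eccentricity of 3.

The node farthest from 3 is 12, via 3–0–8–5–4–7–13–12 — 7 edges.

7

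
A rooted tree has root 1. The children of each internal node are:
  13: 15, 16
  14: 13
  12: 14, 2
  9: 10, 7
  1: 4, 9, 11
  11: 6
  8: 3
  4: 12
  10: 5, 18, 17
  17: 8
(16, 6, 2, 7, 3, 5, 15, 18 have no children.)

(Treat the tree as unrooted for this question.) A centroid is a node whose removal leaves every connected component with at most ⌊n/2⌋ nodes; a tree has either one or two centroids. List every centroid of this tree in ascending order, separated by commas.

1

Delete 1: the remaining components have sizes 8, 7, 2. Max 8 ≤ 9, so 1 is a centroid.
No neighbour of 1 does as well, so 1 is the unique centroid.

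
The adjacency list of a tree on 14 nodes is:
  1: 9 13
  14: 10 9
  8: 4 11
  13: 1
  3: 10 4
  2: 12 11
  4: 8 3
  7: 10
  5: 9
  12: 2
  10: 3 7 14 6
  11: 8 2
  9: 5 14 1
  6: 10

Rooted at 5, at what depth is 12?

Climbing from 12 to the root: 12 – 2 – 11 – 8 – 4 – 3 – 10 – 14 – 9 – 5. That's 9 steps.

9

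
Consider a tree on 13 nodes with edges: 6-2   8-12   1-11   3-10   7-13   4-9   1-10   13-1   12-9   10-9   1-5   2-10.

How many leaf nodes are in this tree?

The leaves are 3, 4, 5, 6, 7, 8, 11.
That is 7 leaves.

7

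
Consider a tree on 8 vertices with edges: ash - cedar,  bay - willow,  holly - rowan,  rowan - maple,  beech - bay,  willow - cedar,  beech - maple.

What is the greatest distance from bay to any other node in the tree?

4

A farthest node from bay is holly.
The path bay – beech – maple – rowan – holly has 4 edges.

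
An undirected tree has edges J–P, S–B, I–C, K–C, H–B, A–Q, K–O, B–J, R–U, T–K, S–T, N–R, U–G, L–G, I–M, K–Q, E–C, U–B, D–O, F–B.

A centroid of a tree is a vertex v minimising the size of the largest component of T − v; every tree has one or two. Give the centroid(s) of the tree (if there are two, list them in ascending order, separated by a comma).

S

Removing S splits the tree into components of sizes 10, 10; the largest is 10 ≤ ⌊21/2⌋ = 10.
No neighbour of S does as well, so S is the unique centroid.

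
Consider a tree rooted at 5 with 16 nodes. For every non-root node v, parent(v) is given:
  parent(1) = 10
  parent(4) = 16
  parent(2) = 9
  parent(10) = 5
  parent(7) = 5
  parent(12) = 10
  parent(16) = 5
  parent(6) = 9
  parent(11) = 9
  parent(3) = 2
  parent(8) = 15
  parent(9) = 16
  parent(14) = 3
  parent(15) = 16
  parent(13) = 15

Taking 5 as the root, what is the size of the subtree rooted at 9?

9's subtree: {9, 6, 2, 11, 3, 14}, size 6.

6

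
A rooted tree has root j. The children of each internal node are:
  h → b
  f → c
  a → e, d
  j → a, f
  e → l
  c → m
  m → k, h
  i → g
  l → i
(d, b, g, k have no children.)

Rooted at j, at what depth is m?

3

Path from j to m: j – f – c – m, which has 3 edges.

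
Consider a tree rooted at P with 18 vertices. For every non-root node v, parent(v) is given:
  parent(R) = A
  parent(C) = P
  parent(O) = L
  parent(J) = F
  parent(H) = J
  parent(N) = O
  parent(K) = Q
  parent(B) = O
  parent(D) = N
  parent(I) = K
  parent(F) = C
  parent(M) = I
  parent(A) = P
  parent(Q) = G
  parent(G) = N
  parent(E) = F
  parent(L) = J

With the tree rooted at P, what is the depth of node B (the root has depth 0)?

6

Climbing from B to the root: B → O → L → J → F → C → P. That's 6 steps.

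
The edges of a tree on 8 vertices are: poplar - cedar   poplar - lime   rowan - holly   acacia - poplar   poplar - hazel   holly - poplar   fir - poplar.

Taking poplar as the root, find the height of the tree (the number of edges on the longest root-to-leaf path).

rowan sits deepest: poplar → holly → rowan — 2 edges from the root.

2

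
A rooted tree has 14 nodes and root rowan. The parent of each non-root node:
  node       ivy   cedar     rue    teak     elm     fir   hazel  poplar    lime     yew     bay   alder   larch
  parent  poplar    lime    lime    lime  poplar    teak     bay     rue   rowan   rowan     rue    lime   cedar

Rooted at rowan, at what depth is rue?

2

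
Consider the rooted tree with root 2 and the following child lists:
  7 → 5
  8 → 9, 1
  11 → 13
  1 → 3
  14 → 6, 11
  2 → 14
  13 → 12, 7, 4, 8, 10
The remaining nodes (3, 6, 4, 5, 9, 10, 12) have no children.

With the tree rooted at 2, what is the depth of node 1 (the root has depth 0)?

5

Climbing from 1 to the root: 1 → 8 → 13 → 11 → 14 → 2. That's 5 steps.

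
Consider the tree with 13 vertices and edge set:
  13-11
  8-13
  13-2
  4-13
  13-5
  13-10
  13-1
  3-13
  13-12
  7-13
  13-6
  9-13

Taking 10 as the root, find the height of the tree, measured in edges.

2

6 sits deepest: 10-13-6 — 2 edges from the root.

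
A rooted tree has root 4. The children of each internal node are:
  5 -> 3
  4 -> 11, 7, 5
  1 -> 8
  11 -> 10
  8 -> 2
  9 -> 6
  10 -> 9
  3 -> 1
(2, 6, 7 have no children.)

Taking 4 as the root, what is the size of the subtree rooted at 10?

3

The subtree rooted at 10 contains: 10, 9, 6 — 3 nodes.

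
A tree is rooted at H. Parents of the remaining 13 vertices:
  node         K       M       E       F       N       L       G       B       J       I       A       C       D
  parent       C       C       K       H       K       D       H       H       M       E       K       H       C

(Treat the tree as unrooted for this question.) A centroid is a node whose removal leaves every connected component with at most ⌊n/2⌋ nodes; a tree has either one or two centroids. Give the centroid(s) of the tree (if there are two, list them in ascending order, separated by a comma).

If C is removed the pieces have sizes 5, 4, 2, 2, all ≤ ⌊14/2⌋ = 7.
No neighbour of C does as well, so C is the unique centroid.

C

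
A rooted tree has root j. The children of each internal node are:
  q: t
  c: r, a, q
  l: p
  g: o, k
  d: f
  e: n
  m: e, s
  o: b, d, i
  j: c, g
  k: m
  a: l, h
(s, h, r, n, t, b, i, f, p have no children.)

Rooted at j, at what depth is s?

4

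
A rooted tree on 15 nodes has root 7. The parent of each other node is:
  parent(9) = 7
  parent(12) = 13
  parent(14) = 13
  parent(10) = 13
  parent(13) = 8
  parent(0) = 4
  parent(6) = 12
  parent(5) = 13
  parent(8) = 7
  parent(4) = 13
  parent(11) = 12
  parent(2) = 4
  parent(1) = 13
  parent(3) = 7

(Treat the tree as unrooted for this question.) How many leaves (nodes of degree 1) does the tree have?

10

The leaves are 0, 1, 2, 3, 5, 6, 9, 10, 11, 14.
That is 10 leaves.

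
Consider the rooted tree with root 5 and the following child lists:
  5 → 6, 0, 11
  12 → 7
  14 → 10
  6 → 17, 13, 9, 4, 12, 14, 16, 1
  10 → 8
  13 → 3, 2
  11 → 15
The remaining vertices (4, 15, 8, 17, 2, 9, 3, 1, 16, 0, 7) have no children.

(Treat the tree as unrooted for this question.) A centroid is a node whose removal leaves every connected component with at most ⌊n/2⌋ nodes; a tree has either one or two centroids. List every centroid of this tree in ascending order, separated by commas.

Delete 6: the remaining components have sizes 4, 3, 3, 2, 1, 1, 1, 1, 1. Max 4 ≤ 9, so 6 is a centroid.
No neighbour of 6 does as well, so 6 is the unique centroid.

6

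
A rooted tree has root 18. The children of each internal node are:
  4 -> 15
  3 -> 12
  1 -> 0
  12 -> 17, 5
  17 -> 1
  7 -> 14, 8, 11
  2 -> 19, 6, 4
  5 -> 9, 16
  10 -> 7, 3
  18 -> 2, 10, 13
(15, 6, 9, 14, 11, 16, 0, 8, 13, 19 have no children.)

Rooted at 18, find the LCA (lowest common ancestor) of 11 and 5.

Ancestors of 11 (toward the root): 11, 7, 10, 18.
Ancestors of 5: 5, 12, 3, 10, 18.
The deepest node appearing in both lists is 10.

10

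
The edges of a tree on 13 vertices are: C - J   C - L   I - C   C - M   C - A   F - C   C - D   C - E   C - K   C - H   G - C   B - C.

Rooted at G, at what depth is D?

2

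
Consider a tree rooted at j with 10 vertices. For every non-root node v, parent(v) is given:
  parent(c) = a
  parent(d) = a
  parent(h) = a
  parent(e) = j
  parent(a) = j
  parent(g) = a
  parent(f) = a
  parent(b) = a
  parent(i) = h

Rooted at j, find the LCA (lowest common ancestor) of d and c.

a

d's ancestor chain is d, a, j and c's is c, a, j; they first meet at a.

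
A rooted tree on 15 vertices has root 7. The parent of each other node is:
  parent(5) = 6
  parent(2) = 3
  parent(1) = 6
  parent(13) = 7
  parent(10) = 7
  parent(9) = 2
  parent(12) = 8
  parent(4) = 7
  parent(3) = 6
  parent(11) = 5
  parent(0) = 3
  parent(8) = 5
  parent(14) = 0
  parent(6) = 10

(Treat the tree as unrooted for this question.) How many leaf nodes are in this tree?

7

Degree-1 nodes: 1, 4, 9, 11, 12, 13, 14 — 7 of them.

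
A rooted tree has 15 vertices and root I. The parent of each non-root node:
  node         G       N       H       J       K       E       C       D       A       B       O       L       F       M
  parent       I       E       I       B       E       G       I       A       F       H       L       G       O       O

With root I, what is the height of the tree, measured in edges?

6

D sits deepest: I–G–L–O–F–A–D — 6 edges from the root.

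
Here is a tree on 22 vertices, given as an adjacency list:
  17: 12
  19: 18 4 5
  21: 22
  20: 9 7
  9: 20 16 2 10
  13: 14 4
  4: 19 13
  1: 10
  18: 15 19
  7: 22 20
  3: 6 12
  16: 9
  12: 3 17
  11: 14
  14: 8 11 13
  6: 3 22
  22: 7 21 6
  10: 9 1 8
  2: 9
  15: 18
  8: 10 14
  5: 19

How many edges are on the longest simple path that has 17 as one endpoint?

15

Distances from 17 peak at 15, attained at 15.
17-12-3-6-22-7-20-9-10-8-14-13-4-19-18-15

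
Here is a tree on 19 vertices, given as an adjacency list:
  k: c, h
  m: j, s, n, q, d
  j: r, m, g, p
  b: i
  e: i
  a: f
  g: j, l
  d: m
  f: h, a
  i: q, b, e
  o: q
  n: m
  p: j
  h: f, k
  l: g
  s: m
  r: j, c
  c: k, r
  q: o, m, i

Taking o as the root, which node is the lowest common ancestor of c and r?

r

c's ancestor chain is c, r, j, m, q, o and r's is r, j, m, q, o; they first meet at r.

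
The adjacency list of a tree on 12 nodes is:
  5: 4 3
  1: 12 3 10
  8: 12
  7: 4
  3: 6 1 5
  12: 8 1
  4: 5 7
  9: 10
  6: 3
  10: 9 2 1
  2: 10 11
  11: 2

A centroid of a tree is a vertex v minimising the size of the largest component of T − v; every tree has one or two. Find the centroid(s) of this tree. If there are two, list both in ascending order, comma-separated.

1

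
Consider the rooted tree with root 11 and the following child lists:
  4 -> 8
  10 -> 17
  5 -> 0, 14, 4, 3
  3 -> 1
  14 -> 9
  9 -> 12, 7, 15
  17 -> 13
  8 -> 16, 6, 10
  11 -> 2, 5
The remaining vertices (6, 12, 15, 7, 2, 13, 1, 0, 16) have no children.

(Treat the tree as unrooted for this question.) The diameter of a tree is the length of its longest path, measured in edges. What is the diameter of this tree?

8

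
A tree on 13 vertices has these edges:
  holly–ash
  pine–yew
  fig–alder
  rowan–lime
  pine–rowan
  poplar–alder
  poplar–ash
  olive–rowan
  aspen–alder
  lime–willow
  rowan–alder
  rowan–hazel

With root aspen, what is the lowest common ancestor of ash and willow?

Path ash→root: ash poplar alder aspen; path willow→root: willow lime rowan alder aspen.
First common node: alder.

alder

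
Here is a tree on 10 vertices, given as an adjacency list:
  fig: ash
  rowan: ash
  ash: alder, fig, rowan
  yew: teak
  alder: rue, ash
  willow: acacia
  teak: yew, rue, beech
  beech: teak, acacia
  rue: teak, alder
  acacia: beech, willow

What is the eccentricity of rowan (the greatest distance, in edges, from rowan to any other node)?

A farthest node from rowan is willow.
The path rowan–ash–alder–rue–teak–beech–acacia–willow has 7 edges.

7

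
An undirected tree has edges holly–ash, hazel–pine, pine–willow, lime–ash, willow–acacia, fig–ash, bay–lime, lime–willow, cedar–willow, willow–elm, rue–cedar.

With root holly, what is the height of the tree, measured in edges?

5

A deepest node is hazel, reached by holly-ash-lime-willow-pine-hazel.
That path has 5 edges, so the height is 5.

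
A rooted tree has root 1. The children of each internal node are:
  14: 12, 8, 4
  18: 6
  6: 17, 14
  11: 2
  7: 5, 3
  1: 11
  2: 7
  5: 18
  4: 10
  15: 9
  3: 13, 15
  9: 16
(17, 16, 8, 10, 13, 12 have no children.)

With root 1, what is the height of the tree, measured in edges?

9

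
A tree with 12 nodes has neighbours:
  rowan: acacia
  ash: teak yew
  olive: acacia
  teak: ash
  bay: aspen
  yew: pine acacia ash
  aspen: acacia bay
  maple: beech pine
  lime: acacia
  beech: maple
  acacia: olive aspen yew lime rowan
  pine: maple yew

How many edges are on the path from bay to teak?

Walking from bay: bay–aspen–acacia–yew–ash–teak. Length 5.

5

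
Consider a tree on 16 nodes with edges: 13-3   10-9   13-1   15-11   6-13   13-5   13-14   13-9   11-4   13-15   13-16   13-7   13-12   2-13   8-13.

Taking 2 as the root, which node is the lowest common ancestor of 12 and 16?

13

Ancestors of 12 (toward the root): 12, 13, 2.
Ancestors of 16: 16, 13, 2.
The deepest node appearing in both lists is 13.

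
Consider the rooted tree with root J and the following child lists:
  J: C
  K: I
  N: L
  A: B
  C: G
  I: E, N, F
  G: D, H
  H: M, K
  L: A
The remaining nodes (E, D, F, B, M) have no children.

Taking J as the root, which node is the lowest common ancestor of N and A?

N

Path N→root: N I K H G C J; path A→root: A L N I K H G C J.
First common node: N.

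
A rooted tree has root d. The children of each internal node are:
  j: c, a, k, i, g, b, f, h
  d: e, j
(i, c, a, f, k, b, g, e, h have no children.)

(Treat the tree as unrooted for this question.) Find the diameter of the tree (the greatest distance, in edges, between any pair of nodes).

3

BFS from e reaches h last, at distance 3; BFS from h confirms no node is farther.
Path: e - d - j - h.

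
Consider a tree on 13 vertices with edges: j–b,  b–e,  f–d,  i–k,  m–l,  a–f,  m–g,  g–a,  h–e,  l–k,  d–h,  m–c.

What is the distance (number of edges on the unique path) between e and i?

9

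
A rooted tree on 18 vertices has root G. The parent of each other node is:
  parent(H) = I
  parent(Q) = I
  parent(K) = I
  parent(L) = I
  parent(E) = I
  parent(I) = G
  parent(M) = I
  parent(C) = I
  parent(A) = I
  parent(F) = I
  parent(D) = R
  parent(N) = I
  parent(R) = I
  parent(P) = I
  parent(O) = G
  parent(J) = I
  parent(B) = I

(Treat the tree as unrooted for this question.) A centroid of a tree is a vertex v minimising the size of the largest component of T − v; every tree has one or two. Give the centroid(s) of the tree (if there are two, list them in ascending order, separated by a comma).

If I is removed the pieces have sizes 2, 2, 1, 1, 1, 1, 1, 1, 1, 1, 1, 1, 1, 1, 1, all ≤ ⌊18/2⌋ = 9.
No neighbour of I does as well, so I is the unique centroid.

I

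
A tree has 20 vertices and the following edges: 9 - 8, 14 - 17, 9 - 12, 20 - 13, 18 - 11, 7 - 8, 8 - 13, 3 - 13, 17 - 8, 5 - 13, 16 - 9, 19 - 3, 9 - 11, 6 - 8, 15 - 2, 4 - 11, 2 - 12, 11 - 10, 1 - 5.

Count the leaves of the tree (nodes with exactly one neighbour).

11

The leaves are 1, 4, 6, 7, 10, 14, 15, 16, 18, 19, 20.
That is 11 leaves.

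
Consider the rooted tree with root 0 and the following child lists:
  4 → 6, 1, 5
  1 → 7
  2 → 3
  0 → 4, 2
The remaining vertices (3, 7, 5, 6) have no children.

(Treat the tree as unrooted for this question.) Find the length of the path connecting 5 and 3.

The path is 5 – 4 – 0 – 2 – 3, which has 4 edges.

4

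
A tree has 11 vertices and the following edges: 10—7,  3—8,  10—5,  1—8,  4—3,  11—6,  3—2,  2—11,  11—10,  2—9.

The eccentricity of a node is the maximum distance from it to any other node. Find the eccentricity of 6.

5

Distances from 6 peak at 5, attained at 1.
6–11–2–3–8–1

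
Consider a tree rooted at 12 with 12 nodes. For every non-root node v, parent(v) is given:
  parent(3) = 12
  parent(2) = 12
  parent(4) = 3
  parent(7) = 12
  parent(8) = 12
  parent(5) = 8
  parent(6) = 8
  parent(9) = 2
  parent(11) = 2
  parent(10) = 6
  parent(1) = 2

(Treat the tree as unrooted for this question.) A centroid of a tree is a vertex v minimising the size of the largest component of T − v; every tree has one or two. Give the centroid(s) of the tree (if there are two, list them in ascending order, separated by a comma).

12

If 12 is removed the pieces have sizes 4, 4, 2, 1, all ≤ ⌊12/2⌋ = 6.
Every other node leaves some component of size > 6, so the centroid is unique.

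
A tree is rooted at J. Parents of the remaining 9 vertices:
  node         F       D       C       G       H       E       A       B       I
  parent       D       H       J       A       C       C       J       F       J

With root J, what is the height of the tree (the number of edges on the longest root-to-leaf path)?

The longest root-to-leaf path is J–C–H–D–F–B (5 edges).

5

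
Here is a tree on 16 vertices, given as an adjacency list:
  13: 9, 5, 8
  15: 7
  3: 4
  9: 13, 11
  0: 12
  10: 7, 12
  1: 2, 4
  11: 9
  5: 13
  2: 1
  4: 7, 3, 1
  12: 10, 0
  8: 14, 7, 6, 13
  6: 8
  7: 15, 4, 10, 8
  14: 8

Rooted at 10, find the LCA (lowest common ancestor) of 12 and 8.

Path 12→root: 12 10; path 8→root: 8 7 10.
First common node: 10.

10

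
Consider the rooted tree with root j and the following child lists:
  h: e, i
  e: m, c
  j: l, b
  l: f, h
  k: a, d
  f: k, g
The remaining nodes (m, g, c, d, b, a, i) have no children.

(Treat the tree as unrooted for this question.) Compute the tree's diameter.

6

A longest path is d – k – f – l – h – e – c, with 6 edges.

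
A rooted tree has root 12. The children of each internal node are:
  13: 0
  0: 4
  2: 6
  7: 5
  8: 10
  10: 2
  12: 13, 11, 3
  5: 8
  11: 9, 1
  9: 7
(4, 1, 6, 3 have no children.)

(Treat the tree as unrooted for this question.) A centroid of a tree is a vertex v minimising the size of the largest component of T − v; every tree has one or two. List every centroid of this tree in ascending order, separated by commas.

9, 11

Removing 11 splits the tree into components of sizes 7, 5, 1; the largest is 7 ≤ ⌊14/2⌋ = 7.
Its neighbour 9 also leaves a largest component of size 7, so both are centroids.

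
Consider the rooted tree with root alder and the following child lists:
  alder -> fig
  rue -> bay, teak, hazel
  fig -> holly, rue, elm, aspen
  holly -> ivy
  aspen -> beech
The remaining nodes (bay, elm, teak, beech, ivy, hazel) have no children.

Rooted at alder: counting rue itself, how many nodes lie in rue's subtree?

4

rue's subtree: {rue, teak, bay, hazel}, size 4.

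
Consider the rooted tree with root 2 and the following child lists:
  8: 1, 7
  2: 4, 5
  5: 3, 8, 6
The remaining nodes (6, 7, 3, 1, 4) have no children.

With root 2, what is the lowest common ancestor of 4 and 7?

2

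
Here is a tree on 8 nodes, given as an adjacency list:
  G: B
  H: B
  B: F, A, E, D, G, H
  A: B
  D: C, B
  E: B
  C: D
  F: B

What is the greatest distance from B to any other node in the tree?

The node farthest from B is C, via B–D–C — 2 edges.

2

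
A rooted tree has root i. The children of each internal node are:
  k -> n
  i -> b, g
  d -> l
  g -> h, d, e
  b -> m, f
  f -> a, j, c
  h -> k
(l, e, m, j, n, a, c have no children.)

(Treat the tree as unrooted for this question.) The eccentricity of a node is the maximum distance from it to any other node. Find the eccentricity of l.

6

Distances from l peak at 6, attained at a (c, j also at distance 6).
l – d – g – i – b – f – a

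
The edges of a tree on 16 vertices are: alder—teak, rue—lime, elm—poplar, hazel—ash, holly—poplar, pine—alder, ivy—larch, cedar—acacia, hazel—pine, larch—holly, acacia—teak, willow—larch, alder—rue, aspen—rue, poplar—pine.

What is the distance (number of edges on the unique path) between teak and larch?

5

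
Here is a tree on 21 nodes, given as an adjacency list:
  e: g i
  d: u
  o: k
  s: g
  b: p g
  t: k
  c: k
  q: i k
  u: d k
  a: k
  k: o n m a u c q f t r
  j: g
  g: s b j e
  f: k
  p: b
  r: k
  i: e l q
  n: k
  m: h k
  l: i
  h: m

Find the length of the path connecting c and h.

3

Walking from c: c–k–m–h. Length 3.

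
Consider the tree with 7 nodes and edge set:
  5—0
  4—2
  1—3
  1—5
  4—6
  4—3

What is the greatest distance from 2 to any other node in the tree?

The node farthest from 2 is 0, via 2–4–3–1–5–0 — 5 edges.

5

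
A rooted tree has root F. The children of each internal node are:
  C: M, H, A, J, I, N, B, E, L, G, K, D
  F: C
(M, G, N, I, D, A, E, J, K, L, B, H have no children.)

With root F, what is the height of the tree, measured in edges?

A deepest node is I, reached by F-C-I.
That path has 2 edges, so the height is 2.

2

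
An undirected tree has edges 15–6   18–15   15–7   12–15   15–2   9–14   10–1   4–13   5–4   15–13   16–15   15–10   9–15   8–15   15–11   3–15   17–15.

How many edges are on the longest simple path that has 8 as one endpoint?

4

The node farthest from 8 is 5, via 8 – 15 – 13 – 4 – 5 — 4 edges.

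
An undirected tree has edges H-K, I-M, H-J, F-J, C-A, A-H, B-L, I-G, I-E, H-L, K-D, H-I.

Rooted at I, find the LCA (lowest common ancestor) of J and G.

I

J's ancestor chain is J, H, I and G's is G, I; they first meet at I.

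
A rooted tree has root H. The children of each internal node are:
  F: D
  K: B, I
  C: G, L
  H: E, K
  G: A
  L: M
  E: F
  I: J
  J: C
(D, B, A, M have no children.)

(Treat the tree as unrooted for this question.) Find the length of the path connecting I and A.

I - J - C - G - A: 4 edges.

4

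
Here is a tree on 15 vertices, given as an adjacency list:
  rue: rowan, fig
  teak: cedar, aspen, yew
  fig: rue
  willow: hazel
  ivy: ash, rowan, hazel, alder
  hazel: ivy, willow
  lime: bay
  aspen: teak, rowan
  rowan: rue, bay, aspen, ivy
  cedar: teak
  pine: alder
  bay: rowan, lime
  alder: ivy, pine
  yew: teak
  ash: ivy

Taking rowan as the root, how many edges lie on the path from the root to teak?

2

Path from rowan to teak: rowan – aspen – teak, which has 2 edges.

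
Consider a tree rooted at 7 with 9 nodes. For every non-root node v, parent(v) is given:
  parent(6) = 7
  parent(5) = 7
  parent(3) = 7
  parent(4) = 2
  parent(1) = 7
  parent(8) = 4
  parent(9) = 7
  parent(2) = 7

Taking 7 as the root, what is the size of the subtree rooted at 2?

The subtree rooted at 2 contains: 2, 4, 8 — 3 nodes.

3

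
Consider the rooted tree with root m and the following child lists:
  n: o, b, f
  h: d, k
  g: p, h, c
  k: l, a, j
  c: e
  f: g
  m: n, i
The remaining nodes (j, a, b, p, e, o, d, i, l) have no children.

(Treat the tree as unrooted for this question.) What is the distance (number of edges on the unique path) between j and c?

j – k – h – g – c: 4 edges.

4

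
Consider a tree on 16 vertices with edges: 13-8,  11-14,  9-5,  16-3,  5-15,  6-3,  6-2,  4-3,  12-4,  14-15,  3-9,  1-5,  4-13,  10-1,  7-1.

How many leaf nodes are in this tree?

Degree-1 nodes: 2, 7, 8, 10, 11, 12, 16 — 7 of them.

7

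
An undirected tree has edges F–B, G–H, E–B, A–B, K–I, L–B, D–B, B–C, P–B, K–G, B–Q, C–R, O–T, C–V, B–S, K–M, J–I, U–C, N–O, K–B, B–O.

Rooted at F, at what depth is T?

3

F – B – O – T — 3 edges.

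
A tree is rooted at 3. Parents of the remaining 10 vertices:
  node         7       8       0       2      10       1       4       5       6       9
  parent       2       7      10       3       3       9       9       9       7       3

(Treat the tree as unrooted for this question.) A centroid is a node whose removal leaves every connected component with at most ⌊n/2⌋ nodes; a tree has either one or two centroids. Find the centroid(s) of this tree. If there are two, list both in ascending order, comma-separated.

Removing 3 splits the tree into components of sizes 4, 4, 2; the largest is 4 ≤ ⌊11/2⌋ = 5.
No neighbour of 3 does as well, so 3 is the unique centroid.

3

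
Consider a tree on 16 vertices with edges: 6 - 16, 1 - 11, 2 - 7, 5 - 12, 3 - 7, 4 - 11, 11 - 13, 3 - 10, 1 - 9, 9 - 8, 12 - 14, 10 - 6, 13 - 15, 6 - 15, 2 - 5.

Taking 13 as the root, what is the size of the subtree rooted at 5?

5's subtree: {5, 12, 14}, size 3.

3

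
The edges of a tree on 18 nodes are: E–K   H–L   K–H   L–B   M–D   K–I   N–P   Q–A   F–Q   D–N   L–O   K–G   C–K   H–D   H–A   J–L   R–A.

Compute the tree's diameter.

Starting from F, a farthest node is P at distance 6.
One longest path: F – Q – A – H – D – N – P.
So the diameter is 6.

6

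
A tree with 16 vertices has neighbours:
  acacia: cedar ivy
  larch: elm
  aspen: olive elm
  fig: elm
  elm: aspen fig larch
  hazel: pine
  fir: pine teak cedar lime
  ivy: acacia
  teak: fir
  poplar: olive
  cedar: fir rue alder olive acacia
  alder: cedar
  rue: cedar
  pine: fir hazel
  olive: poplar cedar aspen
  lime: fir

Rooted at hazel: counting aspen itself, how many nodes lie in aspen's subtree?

4

Descendants of aspen (including itself): aspen, elm, larch, fig. That's 4.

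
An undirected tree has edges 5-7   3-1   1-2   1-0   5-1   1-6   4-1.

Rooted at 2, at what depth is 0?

2 – 1 – 0 — 2 edges.

2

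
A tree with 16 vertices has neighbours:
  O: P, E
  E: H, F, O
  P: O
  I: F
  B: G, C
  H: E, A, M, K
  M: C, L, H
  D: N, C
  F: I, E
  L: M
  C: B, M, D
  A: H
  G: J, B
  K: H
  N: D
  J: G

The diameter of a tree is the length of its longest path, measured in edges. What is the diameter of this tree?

8

BFS from P reaches J last, at distance 8; BFS from J confirms no node is farther.
Path: P–O–E–H–M–C–B–G–J.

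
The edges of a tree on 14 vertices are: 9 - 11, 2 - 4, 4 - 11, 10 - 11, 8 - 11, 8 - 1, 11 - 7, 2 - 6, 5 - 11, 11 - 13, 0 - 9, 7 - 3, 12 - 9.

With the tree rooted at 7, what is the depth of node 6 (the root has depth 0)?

7–11–4–2–6 — 4 edges.

4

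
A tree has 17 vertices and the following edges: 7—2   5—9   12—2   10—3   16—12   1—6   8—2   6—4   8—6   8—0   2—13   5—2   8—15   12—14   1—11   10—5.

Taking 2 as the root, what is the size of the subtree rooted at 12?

3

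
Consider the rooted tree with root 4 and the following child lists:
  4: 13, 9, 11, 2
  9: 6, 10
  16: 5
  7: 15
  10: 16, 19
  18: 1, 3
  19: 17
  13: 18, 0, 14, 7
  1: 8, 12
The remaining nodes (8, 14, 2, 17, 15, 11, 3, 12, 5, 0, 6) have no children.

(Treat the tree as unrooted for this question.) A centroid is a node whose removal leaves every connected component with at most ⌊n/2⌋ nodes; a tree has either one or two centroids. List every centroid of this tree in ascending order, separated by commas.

If 13 is removed the pieces have sizes 10, 5, 2, 1, 1, all ≤ ⌊20/2⌋ = 10.
Its neighbour 4 also leaves a largest component of size 10, so both are centroids.

4, 13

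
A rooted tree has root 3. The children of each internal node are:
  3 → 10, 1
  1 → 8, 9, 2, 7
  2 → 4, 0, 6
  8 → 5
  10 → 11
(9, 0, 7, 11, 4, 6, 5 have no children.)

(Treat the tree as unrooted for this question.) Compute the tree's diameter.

A longest path is 11 - 10 - 3 - 1 - 2 - 6, with 5 edges.

5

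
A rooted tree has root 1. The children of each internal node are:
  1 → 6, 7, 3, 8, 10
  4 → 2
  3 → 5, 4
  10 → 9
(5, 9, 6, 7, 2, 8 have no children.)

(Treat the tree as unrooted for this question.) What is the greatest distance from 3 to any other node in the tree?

3

The node farthest from 3 is 9, via 3–1–10–9 — 3 edges.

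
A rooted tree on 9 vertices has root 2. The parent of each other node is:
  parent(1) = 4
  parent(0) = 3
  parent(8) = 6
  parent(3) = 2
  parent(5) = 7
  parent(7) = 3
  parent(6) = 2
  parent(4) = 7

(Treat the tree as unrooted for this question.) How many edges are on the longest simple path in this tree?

A longest path is 8–6–2–3–7–4–1, with 6 edges.

6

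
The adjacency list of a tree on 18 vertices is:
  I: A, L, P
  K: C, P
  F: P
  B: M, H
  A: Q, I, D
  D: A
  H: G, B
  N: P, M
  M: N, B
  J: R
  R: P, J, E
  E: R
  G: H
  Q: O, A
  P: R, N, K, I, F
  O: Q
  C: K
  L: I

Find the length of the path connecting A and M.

Walking from A: A - I - P - N - M. Length 4.

4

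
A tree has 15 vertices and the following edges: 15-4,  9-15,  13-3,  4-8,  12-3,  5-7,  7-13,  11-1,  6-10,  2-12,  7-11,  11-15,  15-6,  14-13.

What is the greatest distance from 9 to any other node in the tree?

7

Distances from 9 peak at 7, attained at 2.
9-15-11-7-13-3-12-2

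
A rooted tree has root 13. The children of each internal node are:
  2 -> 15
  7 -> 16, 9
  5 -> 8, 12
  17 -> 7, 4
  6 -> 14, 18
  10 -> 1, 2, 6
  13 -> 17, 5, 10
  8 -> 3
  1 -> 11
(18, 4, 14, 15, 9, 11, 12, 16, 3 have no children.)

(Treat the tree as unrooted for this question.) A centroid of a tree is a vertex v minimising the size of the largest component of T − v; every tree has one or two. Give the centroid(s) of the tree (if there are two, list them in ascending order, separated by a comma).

If 13 is removed the pieces have sizes 8, 5, 4, all ≤ ⌊18/2⌋ = 9.
Every other node leaves some component of size > 9, so the centroid is unique.

13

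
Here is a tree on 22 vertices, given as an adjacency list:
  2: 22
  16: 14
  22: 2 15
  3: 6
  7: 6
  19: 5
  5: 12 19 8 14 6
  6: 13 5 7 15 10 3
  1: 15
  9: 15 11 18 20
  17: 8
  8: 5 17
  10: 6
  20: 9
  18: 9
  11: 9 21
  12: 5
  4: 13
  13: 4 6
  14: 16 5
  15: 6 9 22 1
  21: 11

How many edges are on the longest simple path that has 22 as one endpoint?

The node farthest from 22 is 17 (16 also at distance 5), via 22 – 15 – 6 – 5 – 8 – 17 — 5 edges.

5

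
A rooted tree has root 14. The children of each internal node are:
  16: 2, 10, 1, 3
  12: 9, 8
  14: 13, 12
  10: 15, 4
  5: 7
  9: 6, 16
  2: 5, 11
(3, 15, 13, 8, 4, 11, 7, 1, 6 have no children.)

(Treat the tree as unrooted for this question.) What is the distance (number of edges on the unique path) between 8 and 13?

3

Walking from 8: 8 - 12 - 14 - 13. Length 3.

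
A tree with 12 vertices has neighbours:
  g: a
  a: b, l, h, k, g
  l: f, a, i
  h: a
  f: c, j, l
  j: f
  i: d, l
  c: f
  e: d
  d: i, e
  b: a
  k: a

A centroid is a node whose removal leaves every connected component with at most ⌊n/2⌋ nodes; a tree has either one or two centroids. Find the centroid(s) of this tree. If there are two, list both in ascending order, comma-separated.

l

Delete l: the remaining components have sizes 5, 3, 3. Max 5 ≤ 6, so l is a centroid.
Every other node leaves some component of size > 6, so the centroid is unique.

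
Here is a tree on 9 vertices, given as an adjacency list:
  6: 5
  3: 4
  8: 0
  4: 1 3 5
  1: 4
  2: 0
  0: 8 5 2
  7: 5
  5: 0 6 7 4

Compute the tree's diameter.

4

Starting from 1, a farthest node is 2 at distance 4.
One longest path: 1–4–5–0–2.
So the diameter is 4.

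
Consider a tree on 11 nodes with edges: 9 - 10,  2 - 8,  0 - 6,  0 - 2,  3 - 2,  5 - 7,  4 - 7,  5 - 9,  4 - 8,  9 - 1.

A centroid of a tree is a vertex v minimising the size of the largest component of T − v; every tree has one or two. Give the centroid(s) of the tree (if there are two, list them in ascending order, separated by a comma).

4

If 4 is removed the pieces have sizes 5, 5, all ≤ ⌊11/2⌋ = 5.
Every other node leaves some component of size > 5, so the centroid is unique.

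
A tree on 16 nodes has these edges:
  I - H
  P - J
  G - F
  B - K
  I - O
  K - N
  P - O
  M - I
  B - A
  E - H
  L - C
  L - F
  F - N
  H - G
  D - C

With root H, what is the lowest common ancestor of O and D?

H

Ancestors of O (toward the root): O, I, H.
Ancestors of D: D, C, L, F, G, H.
The deepest node appearing in both lists is H.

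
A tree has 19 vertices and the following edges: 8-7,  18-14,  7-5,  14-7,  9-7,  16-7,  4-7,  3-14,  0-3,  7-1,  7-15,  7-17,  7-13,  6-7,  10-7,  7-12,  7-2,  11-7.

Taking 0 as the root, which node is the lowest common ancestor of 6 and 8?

7

Ancestors of 6 (toward the root): 6, 7, 14, 3, 0.
Ancestors of 8: 8, 7, 14, 3, 0.
The deepest node appearing in both lists is 7.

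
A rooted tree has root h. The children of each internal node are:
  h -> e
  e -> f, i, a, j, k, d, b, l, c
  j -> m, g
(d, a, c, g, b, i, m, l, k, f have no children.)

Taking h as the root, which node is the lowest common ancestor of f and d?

f's ancestor chain is f, e, h and d's is d, e, h; they first meet at e.

e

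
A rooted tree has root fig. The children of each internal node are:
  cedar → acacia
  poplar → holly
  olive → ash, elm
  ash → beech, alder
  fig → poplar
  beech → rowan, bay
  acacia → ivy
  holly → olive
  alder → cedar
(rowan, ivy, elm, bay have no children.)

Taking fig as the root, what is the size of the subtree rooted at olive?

10

olive's subtree: {olive, ash, elm, alder, beech, cedar, bay, rowan, acacia, ivy}, size 10.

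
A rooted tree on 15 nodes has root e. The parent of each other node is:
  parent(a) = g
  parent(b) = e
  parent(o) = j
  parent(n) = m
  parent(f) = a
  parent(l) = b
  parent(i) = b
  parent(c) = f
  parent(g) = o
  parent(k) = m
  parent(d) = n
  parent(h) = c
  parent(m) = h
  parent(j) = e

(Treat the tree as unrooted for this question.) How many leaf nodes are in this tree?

Degree-1 nodes: d, i, k, l — 4 of them.

4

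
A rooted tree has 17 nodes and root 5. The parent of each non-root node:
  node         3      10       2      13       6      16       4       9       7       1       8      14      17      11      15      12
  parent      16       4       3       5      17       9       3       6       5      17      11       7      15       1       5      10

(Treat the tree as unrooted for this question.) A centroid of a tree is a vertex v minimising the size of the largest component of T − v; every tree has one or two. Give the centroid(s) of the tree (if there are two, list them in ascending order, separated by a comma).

Delete 17: the remaining components have sizes 8, 5, 3. Max 8 ≤ 8, so 17 is a centroid.
No neighbour of 17 does as well, so 17 is the unique centroid.

17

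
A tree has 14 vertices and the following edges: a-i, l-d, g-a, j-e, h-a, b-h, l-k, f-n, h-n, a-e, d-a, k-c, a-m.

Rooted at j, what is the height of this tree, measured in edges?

6

A deepest node is c, reached by j–e–a–d–l–k–c.
That path has 6 edges, so the height is 6.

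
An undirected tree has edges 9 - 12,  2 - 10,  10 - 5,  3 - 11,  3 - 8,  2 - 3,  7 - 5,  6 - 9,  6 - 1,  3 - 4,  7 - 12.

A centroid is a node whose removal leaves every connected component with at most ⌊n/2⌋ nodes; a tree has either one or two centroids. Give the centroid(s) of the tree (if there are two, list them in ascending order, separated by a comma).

5, 10

Delete 10: the remaining components have sizes 6, 5. Max 6 ≤ 6, so 10 is a centroid.
5 is adjacent to 10 and is also a centroid (the largest component after removing it is likewise 6).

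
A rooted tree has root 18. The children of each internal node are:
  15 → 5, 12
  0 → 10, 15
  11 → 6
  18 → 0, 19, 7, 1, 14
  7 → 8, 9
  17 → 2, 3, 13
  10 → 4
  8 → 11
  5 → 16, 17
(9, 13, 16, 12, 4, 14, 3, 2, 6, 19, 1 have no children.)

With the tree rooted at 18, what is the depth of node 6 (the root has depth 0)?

Path from 18 to 6: 18 → 7 → 8 → 11 → 6, which has 4 edges.

4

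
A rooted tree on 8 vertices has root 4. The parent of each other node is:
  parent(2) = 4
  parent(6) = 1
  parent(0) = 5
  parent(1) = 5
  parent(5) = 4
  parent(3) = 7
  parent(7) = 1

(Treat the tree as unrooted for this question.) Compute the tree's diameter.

5

Starting from 3, a farthest node is 2 at distance 5.
One longest path: 3 - 7 - 1 - 5 - 4 - 2.
So the diameter is 5.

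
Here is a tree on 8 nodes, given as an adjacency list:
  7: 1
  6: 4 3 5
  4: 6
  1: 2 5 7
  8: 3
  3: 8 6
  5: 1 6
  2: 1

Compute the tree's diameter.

5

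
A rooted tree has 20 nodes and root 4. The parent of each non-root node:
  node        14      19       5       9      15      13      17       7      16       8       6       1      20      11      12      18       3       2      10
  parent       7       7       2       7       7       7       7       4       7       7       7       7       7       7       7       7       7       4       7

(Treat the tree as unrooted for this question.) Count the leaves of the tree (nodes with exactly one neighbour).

Exactly 17 nodes have a single neighbour: 1, 3, 5, 6, 8, 9, 10, 11, 12, 13, 14, 15, 16, 17, 18, 19, 20.

17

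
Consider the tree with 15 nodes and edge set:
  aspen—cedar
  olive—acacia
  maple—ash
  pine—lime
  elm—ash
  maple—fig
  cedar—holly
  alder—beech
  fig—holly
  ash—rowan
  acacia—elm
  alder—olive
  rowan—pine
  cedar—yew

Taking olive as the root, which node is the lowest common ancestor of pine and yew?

pine's ancestor chain is pine, rowan, ash, elm, acacia, olive and yew's is yew, cedar, holly, fig, maple, ash, elm, acacia, olive; they first meet at ash.

ash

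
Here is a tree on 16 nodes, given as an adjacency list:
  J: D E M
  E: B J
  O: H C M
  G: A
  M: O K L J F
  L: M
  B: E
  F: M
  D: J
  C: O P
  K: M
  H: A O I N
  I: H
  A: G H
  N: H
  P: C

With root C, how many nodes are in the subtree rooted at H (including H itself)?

H's subtree: {H, N, A, I, G}, size 5.

5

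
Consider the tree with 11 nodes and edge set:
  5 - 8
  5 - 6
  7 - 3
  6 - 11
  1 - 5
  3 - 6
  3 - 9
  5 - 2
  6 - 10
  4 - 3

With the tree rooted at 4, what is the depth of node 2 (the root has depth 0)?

4

Climbing from 2 to the root: 2–5–6–3–4. That's 4 steps.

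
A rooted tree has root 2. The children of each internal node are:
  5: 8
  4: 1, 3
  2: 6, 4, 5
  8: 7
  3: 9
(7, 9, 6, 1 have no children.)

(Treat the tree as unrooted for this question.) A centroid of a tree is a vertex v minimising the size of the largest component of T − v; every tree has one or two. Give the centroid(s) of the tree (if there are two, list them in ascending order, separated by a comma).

2

If 2 is removed the pieces have sizes 4, 3, 1, all ≤ ⌊9/2⌋ = 4.
Every other node leaves some component of size > 4, so the centroid is unique.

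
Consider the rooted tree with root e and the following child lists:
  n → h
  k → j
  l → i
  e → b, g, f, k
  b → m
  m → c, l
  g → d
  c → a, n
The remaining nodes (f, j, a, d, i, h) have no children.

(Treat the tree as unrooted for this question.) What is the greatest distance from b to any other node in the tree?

The node farthest from b is h, via b–m–c–n–h — 4 edges.

4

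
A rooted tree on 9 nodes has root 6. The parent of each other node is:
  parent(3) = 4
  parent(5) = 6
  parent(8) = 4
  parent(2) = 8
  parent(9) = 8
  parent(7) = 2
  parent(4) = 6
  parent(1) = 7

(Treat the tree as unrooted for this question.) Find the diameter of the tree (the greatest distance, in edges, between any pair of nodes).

Starting from 1, a farthest node is 5 at distance 6.
One longest path: 1–7–2–8–4–6–5.
So the diameter is 6.

6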